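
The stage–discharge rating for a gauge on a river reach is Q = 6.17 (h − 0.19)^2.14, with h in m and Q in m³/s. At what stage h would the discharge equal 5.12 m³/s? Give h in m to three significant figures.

1.11 m

h − h₀ = (Q/C)^(1/b) = (5.12/6.17)^(1/2.14) = 0.9165 m
h = 0.19 + 0.9165 = 1.107 m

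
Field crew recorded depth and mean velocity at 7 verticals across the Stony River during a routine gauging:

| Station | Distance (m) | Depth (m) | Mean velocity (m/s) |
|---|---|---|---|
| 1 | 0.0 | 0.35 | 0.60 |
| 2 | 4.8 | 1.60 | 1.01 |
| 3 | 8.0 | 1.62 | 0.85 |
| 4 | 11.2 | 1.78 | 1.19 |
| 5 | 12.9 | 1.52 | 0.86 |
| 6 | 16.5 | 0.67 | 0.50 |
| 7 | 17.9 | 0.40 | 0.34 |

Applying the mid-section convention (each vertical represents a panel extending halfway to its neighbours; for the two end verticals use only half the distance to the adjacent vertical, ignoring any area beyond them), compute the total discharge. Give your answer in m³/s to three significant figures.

21.0 m³/s

w_1 = (4.8 − 0.0)/2 = 2.4 m; q_1 = 0.60 × 0.35 × 2.4 = 0.5040 m³/s
w_2 = (8.0 − 0.0)/2 = 4 m; q_2 = 1.01 × 1.60 × 4 = 6.464 m³/s
w_3 = (11.2 − 4.8)/2 = 3.2 m; q_3 = 0.85 × 1.62 × 3.2 = 4.406 m³/s
w_4 = (12.9 − 8.0)/2 = 2.45 m; q_4 = 1.19 × 1.78 × 2.45 = 5.190 m³/s
w_5 = (16.5 − 11.2)/2 = 2.65 m; q_5 = 0.86 × 1.52 × 2.65 = 3.464 m³/s
w_6 = (17.9 − 12.9)/2 = 2.5 m; q_6 = 0.50 × 0.67 × 2.5 = 0.8375 m³/s
w_7 = (17.9 − 16.5)/2 = 0.7 m; q_7 = 0.34 × 0.40 × 0.7 = 0.09520 m³/s
Q = Σ qᵢ = 20.96 m³/s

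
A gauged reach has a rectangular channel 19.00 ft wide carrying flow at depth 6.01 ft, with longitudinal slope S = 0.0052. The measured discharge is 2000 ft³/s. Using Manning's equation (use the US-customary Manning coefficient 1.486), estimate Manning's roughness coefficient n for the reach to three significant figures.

A = b·y = 19.00 × 6.01 = 114.2 ft²
P = b + 2y = 19.00 + 2×6.01 = 31.02 ft
R = A/P = 114.2/31.02 = 3.681 ft
n = (1.486/Q)·A·R^(2/3)·S^(1/2) = (1.486/2000) × 114.2 × 2.384 × 0.07211 = 0.01459

0.0146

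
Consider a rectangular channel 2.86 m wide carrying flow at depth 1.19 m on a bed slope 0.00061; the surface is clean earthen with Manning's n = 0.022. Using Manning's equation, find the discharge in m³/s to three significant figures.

2.87 m³/s

A = b·y = 2.86 × 1.19 = 3.403 m²
P = b + 2y = 2.86 + 2×1.19 = 5.240 m
R = A/P = 3.403/5.240 = 0.6495 m
Q = (1/n)·A·R^(2/3)·S^(1/2) = (1/0.022) × 3.403 × 0.6495^(2/3) × 0.00061^(1/2) = 2.866 m³/s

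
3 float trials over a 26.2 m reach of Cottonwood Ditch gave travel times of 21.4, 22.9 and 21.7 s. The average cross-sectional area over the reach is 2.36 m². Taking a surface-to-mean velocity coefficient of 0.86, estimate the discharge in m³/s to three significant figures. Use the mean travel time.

2.42 m³/s

t̄ = (21.4 + 22.9 + 21.7) / 3 = 22 s
v_surface = L / t̄ = 26.2 / 22 = 1.191 m/s
v_mean = 0.86 × 1.191 = 1.024 m/s
Q = A × v_mean = 2.36 × 1.024 = 2.417 m³/s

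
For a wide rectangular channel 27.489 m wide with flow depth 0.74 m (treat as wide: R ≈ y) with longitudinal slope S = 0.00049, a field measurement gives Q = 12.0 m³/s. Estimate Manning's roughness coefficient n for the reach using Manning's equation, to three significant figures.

0.0307

A = b·y = 27.489 × 0.74 = 20.34 m²
Wide channel: R ≈ y = 0.74 m
n = (1/Q)·A·R^(2/3)·S^(1/2) = (1/12.0) × 20.34 × 0.8181 × 0.02214 = 0.03070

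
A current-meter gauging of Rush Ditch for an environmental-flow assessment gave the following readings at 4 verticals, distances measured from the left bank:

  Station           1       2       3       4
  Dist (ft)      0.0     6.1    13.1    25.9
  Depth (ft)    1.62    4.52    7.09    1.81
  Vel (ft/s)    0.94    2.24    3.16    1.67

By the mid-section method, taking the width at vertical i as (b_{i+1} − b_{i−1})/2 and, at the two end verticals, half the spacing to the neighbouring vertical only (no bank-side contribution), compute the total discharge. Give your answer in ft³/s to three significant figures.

w_1 = (6.1 − 0.0)/2 = 3.05 ft; q_1 = 0.94 × 1.62 × 3.05 = 4.645 ft³/s
w_2 = (13.1 − 0.0)/2 = 6.55 ft; q_2 = 2.24 × 4.52 × 6.55 = 66.32 ft³/s
w_3 = (25.9 − 6.1)/2 = 9.9 ft; q_3 = 3.16 × 7.09 × 9.9 = 221.8 ft³/s
w_4 = (25.9 − 13.1)/2 = 6.4 ft; q_4 = 1.67 × 1.81 × 6.4 = 19.35 ft³/s
Q = Σ qᵢ = 312.1 ft³/s

312 ft³/s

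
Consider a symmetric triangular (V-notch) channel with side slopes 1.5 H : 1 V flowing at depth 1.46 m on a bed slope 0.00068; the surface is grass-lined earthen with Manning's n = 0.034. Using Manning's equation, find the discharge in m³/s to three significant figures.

1.76 m³/s

A = z·y² = 1.5×1.46² = 3.197 m²
P = 2y√(1+z²) = 2×1.46×√(1+1.5²) = 5.264 m
R = A/P = 3.197/5.264 = 0.6074 m
Q = (1/n)·A·R^(2/3)·S^(1/2) = (1/0.034) × 3.197 × 0.6074^(2/3) × 0.00068^(1/2) = 1.759 m³/s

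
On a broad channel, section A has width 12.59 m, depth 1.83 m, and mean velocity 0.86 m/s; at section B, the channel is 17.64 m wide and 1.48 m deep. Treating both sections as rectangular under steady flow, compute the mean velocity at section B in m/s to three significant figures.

0.759 m/s

Q = A₁V₁ = (12.59×1.83) × 0.86 = 19.81 m³/s
A₂ = 17.64 × 1.48 = 26.11 m²
V₂ = Q/A₂ = 19.81/26.11 = 0.7590 m/s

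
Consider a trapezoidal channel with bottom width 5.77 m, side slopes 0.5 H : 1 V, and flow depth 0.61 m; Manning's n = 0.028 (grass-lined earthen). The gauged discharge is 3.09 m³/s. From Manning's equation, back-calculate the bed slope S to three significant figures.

A = (b + z·y)·y = (5.77 + 0.5×0.61)×0.61 = 3.706 m²
P = b + 2y√(1+z²) = 5.77 + 2×0.61×√(1+0.5²) = 7.134 m
R = A/P = 3.706/7.134 = 0.5194 m
S = (Q·n / (1·A·R^(2/3)))² = (3.09×0.028 / (1×3.706×0.6462))² = 0.001305

0.00131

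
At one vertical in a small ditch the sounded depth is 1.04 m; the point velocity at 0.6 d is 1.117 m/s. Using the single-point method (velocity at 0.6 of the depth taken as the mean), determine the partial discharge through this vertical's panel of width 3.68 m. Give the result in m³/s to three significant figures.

4.27 m³/s

v̄ = v₀.₆ = 1.117 m/s
q = v̄ × d × w = 1.117 × 1.04 × 3.68 = 4.275 m³/s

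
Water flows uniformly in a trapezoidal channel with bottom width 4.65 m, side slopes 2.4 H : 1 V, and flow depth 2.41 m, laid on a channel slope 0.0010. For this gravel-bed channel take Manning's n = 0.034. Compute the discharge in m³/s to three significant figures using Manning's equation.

A = (b + z·y)·y = (4.65 + 2.4×2.41)×2.41 = 25.15 m²
P = b + 2y√(1+z²) = 4.65 + 2×2.41×√(1+2.4²) = 17.18 m
R = A/P = 25.15/17.18 = 1.464 m
Q = (1/n)·A·R^(2/3)·S^(1/2) = (1/0.034) × 25.15 × 1.464^(2/3) × 0.0010^(1/2) = 30.15 m³/s

30.1 m³/s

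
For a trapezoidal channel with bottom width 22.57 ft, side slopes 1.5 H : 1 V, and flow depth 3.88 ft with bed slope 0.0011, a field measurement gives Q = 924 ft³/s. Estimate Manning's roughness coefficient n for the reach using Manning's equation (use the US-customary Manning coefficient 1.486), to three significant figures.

0.0123

A = (b + z·y)·y = (22.57 + 1.5×3.88)×3.88 = 110.2 ft²
P = b + 2y√(1+z²) = 22.57 + 2×3.88×√(1+1.5²) = 36.56 ft
R = A/P = 110.2/36.56 = 3.013 ft
n = (1.486/Q)·A·R^(2/3)·S^(1/2) = (1.486/924) × 110.2 × 2.086 × 0.03317 = 0.01226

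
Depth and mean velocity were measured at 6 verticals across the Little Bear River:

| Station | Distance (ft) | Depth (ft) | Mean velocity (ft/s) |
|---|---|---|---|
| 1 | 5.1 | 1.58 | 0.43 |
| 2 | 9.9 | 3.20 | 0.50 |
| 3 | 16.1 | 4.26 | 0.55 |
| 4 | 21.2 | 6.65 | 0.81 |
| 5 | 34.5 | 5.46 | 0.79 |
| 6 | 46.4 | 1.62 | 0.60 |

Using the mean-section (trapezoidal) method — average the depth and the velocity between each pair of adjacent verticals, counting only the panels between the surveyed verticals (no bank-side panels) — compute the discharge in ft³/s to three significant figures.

130 ft³/s

Panel 1-2: Δb = 4.8 ft, d̄ = (1.58+3.20)/2 = 2.39, v̄ = (0.43+0.50)/2 = 0.465 → q = 4.8×2.39×0.465 = 5.334 ft³/s
Panel 2-3: Δb = 6.2 ft, d̄ = (3.20+4.26)/2 = 3.73, v̄ = (0.50+0.55)/2 = 0.525 → q = 6.2×3.73×0.525 = 12.14 ft³/s
Panel 3-4: Δb = 5.1 ft, d̄ = (4.26+6.65)/2 = 5.455, v̄ = (0.55+0.81)/2 = 0.68 → q = 5.1×5.455×0.68 = 18.92 ft³/s
Panel 4-5: Δb = 13.3 ft, d̄ = (6.65+5.46)/2 = 6.055, v̄ = (0.81+0.79)/2 = 0.8 → q = 13.3×6.055×0.8 = 64.43 ft³/s
Panel 5-6: Δb = 11.9 ft, d̄ = (5.46+1.62)/2 = 3.54, v̄ = (0.79+0.60)/2 = 0.695 → q = 11.9×3.54×0.695 = 29.28 ft³/s
Q = Σ q = 130.1 ft³/s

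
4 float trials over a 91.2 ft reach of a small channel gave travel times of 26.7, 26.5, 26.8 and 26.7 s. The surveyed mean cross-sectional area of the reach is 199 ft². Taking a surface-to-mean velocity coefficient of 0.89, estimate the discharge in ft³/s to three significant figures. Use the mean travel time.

t̄ = (26.7 + 26.5 + 26.8 + 26.7) / 4 = 26.675 s
v_surface = L / t̄ = 91.2 / 26.675 = 3.419 ft/s
v_mean = 0.89 × 3.419 = 3.043 ft/s
Q = A × v_mean = 199 × 3.043 = 605.5 ft³/s

606 ft³/s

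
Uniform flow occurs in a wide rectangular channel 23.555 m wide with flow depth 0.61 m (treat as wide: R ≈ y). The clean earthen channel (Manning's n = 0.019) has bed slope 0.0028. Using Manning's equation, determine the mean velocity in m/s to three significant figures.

A = b·y = 23.555 × 0.61 = 14.37 m²
Wide channel: R ≈ y = 0.61 m
Q = (1/n)·A·R^(2/3)·S^(1/2) = (1/0.019) × 14.37 × 0.6100^(2/3) × 0.0028^(1/2) = 28.78 m³/s
V = Q/A = 28.78/14.37 = 2.003 m/s

2.00 m/s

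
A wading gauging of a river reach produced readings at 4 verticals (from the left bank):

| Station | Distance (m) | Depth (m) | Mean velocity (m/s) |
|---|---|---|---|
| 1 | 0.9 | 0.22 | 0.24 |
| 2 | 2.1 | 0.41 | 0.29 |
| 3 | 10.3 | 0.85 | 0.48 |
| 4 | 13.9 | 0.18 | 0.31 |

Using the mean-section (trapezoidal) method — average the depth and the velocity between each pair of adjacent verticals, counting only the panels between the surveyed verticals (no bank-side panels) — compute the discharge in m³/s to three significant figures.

2.82 m³/s

Panel 1-2: Δb = 1.2 m, d̄ = (0.22+0.41)/2 = 0.315, v̄ = (0.24+0.29)/2 = 0.265 → q = 1.2×0.315×0.265 = 0.1002 m³/s
Panel 2-3: Δb = 8.2 m, d̄ = (0.41+0.85)/2 = 0.63, v̄ = (0.29+0.48)/2 = 0.385 → q = 8.2×0.63×0.385 = 1.989 m³/s
Panel 3-4: Δb = 3.6 m, d̄ = (0.85+0.18)/2 = 0.515, v̄ = (0.48+0.31)/2 = 0.395 → q = 3.6×0.515×0.395 = 0.7323 m³/s
Q = Σ q = 2.821 m³/s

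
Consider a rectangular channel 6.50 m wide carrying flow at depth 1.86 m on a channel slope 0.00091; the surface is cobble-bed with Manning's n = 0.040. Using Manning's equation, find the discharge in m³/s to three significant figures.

10.2 m³/s

A = b·y = 6.50 × 1.86 = 12.09 m²
P = b + 2y = 6.50 + 2×1.86 = 10.22 m
R = A/P = 12.09/10.22 = 1.183 m
Q = (1/n)·A·R^(2/3)·S^(1/2) = (1/0.040) × 12.09 × 1.183^(2/3) × 0.00091^(1/2) = 10.20 m³/s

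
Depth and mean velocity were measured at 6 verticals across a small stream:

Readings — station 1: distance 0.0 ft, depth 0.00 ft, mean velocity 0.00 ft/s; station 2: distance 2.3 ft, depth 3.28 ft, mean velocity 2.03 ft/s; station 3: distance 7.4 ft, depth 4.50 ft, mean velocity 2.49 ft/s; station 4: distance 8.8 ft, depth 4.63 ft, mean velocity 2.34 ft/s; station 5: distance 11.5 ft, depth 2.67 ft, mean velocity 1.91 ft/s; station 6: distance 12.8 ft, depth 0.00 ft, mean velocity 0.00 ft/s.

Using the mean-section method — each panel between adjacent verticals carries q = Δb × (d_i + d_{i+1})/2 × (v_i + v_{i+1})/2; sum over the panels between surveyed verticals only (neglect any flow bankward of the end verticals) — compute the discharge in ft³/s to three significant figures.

Panel 1-2: Δb = 2.3 ft, d̄ = (0.00+3.28)/2 = 1.64, v̄ = (0.00+2.03)/2 = 1.015 → q = 2.3×1.64×1.015 = 3.829 ft³/s
Panel 2-3: Δb = 5.1 ft, d̄ = (3.28+4.50)/2 = 3.89, v̄ = (2.03+2.49)/2 = 2.26 → q = 5.1×3.89×2.26 = 44.84 ft³/s
Panel 3-4: Δb = 1.4 ft, d̄ = (4.50+4.63)/2 = 4.565, v̄ = (2.49+2.34)/2 = 2.415 → q = 1.4×4.565×2.415 = 15.43 ft³/s
Panel 4-5: Δb = 2.7 ft, d̄ = (4.63+2.67)/2 = 3.65, v̄ = (2.34+1.91)/2 = 2.125 → q = 2.7×3.65×2.125 = 20.94 ft³/s
Panel 5-6: Δb = 1.3 ft, d̄ = (2.67+0.00)/2 = 1.335, v̄ = (1.91+0.00)/2 = 0.955 → q = 1.3×1.335×0.955 = 1.657 ft³/s
Q = Σ q = 86.70 ft³/s

86.7 ft³/s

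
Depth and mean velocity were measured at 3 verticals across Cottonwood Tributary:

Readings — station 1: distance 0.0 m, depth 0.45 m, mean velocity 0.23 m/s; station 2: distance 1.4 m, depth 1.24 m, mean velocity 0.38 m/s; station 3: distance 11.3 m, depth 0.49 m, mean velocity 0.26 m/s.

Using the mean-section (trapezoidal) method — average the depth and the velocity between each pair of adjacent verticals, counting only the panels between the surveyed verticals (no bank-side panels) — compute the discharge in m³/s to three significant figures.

Panel 1-2: Δb = 1.4 m, d̄ = (0.45+1.24)/2 = 0.845, v̄ = (0.23+0.38)/2 = 0.305 → q = 1.4×0.845×0.305 = 0.3608 m³/s
Panel 2-3: Δb = 9.9 m, d̄ = (1.24+0.49)/2 = 0.865, v̄ = (0.38+0.26)/2 = 0.32 → q = 9.9×0.865×0.32 = 2.740 m³/s
Q = Σ q = 3.101 m³/s

3.10 m³/s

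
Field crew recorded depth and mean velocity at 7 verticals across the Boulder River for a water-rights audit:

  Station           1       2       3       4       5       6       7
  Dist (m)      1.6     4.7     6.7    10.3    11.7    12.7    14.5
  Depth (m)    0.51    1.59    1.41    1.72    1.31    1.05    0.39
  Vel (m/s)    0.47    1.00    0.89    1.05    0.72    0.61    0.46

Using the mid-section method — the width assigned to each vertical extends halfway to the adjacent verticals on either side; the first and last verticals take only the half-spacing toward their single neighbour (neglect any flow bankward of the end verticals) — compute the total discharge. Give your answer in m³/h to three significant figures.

w_1 = (4.7 − 1.6)/2 = 1.55 m; q_1 = 0.47 × 0.51 × 1.55 = 0.3715 m³/s
w_2 = (6.7 − 1.6)/2 = 2.55 m; q_2 = 1.00 × 1.59 × 2.55 = 4.055 m³/s
w_3 = (10.3 − 4.7)/2 = 2.8 m; q_3 = 0.89 × 1.41 × 2.8 = 3.514 m³/s
w_4 = (11.7 − 6.7)/2 = 2.5 m; q_4 = 1.05 × 1.72 × 2.5 = 4.515 m³/s
w_5 = (12.7 − 10.3)/2 = 1.2 m; q_5 = 0.72 × 1.31 × 1.2 = 1.132 m³/s
w_6 = (14.5 − 11.7)/2 = 1.4 m; q_6 = 0.61 × 1.05 × 1.4 = 0.8967 m³/s
w_7 = (14.5 − 12.7)/2 = 0.9 m; q_7 = 0.46 × 0.39 × 0.9 = 0.1615 m³/s
Q = Σ qᵢ = 14.64 m³/s
= 14.64 × 3600 = 52720 m³/h

52700 m³/h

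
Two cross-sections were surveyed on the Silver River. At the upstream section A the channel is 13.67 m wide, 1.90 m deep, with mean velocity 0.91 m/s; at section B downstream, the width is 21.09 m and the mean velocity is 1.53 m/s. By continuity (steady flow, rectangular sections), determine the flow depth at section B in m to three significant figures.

Q = A₁V₁ = (13.67×1.90) × 0.91 = 23.64 m³/s
d₂ = Q/(b₂ V₂) = 23.64/(21.09×1.53) = 0.7325 m

0.732 m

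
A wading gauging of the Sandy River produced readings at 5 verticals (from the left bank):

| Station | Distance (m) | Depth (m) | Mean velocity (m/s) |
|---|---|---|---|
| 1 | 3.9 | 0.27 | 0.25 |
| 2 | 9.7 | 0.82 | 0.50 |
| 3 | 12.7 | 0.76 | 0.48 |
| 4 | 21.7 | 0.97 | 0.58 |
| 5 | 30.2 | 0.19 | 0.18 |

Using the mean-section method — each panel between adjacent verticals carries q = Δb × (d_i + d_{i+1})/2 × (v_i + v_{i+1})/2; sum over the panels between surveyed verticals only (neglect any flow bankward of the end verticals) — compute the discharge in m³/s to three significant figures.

8.35 m³/s

Panel 1-2: Δb = 5.8 m, d̄ = (0.27+0.82)/2 = 0.545, v̄ = (0.25+0.50)/2 = 0.375 → q = 5.8×0.545×0.375 = 1.185 m³/s
Panel 2-3: Δb = 3 m, d̄ = (0.82+0.76)/2 = 0.79, v̄ = (0.50+0.48)/2 = 0.49 → q = 3×0.79×0.49 = 1.161 m³/s
Panel 3-4: Δb = 9 m, d̄ = (0.76+0.97)/2 = 0.865, v̄ = (0.48+0.58)/2 = 0.53 → q = 9×0.865×0.53 = 4.126 m³/s
Panel 4-5: Δb = 8.5 m, d̄ = (0.97+0.19)/2 = 0.58, v̄ = (0.58+0.18)/2 = 0.38 → q = 8.5×0.58×0.38 = 1.873 m³/s
Q = Σ q = 8.346 m³/s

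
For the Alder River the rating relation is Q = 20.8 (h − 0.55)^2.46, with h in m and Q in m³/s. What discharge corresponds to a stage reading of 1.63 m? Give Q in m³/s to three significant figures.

25.1 m³/s

Q = 20.8 × (1.63 − 0.55)^2.46 = 20.8 × 1.08^2.46 = 25.14 m³/s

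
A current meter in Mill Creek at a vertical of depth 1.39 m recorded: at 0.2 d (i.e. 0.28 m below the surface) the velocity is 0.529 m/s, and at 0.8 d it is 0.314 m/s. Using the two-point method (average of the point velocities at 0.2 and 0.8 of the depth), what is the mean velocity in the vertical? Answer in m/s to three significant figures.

v̄ = (0.529 + 0.314) / 2 = 0.4215 m/s

0.422 m/s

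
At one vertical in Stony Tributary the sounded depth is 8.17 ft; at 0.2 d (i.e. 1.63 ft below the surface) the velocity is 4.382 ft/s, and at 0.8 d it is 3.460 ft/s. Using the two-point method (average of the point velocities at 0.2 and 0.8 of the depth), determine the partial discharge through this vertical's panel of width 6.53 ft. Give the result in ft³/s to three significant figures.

v̄ = (4.382 + 3.460) / 2 = 3.921 ft/s
q = v̄ × d × w = 3.921 × 8.17 × 6.53 = 209.2 ft³/s

209 ft³/s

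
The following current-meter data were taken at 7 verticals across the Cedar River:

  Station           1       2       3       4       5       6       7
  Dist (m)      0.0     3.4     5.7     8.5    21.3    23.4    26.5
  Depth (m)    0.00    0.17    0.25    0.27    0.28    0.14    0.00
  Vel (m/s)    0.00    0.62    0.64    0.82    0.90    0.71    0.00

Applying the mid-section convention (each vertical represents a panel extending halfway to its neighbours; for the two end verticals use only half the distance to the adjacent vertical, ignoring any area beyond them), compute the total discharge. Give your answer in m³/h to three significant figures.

w_2 = (5.7 − 0.0)/2 = 2.85 m; q_2 = 0.62 × 0.17 × 2.85 = 0.3004 m³/s
w_3 = (8.5 − 3.4)/2 = 2.55 m; q_3 = 0.64 × 0.25 × 2.55 = 0.4080 m³/s
w_4 = (21.3 − 5.7)/2 = 7.8 m; q_4 = 0.82 × 0.27 × 7.8 = 1.727 m³/s
w_5 = (23.4 − 8.5)/2 = 7.45 m; q_5 = 0.90 × 0.28 × 7.45 = 1.877 m³/s
w_6 = (26.5 − 21.3)/2 = 2.6 m; q_6 = 0.71 × 0.14 × 2.6 = 0.2584 m³/s
Stations 1, 7 contribute zero (depth or velocity is 0).
Q = Σ qᵢ = 4.571 m³/s
= 4.571 × 3600 = 16460 m³/h

16500 m³/h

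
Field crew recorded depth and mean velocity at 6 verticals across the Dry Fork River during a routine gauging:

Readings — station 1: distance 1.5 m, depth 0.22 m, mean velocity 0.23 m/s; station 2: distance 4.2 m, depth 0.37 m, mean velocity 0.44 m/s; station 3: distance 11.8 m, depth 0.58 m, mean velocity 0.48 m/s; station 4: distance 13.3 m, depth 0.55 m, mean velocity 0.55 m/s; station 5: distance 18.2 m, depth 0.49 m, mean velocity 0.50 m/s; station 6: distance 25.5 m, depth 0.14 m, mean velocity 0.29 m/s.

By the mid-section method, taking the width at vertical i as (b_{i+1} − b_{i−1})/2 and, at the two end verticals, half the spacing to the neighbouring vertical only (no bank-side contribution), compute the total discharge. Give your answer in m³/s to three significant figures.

w_1 = (4.2 − 1.5)/2 = 1.35 m; q_1 = 0.23 × 0.22 × 1.35 = 0.06831 m³/s
w_2 = (11.8 − 1.5)/2 = 5.15 m; q_2 = 0.44 × 0.37 × 5.15 = 0.8384 m³/s
w_3 = (13.3 − 4.2)/2 = 4.55 m; q_3 = 0.48 × 0.58 × 4.55 = 1.267 m³/s
w_4 = (18.2 − 11.8)/2 = 3.2 m; q_4 = 0.55 × 0.55 × 3.2 = 0.9680 m³/s
w_5 = (25.5 − 13.3)/2 = 6.1 m; q_5 = 0.50 × 0.49 × 6.1 = 1.495 m³/s
w_6 = (25.5 − 18.2)/2 = 3.65 m; q_6 = 0.29 × 0.14 × 3.65 = 0.1482 m³/s
Q = Σ qᵢ = 4.784 m³/s

4.78 m³/s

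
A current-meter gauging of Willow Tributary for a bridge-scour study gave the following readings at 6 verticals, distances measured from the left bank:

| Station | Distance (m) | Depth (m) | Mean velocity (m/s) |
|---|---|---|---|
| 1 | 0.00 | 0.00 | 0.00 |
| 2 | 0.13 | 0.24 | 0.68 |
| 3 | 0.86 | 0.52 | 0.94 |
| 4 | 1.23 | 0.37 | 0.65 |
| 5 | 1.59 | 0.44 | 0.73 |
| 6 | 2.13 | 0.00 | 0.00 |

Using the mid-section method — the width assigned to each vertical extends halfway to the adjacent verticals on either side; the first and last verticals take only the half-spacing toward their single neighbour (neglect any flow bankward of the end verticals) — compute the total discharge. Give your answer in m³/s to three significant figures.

w_2 = (0.86 − 0.00)/2 = 0.43 m; q_2 = 0.68 × 0.24 × 0.43 = 0.07018 m³/s
w_3 = (1.23 − 0.13)/2 = 0.55 m; q_3 = 0.94 × 0.52 × 0.55 = 0.2688 m³/s
w_4 = (1.59 − 0.86)/2 = 0.365 m; q_4 = 0.65 × 0.37 × 0.365 = 0.08778 m³/s
w_5 = (2.13 − 1.23)/2 = 0.45 m; q_5 = 0.73 × 0.44 × 0.45 = 0.1445 m³/s
Stations 1, 6 contribute zero (depth or velocity is 0).
Q = Σ qᵢ = 0.5713 m³/s

0.571 m³/s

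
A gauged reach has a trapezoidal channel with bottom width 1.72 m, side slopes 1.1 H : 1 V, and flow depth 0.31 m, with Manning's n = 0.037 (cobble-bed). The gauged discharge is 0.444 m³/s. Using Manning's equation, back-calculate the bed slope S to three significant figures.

A = (b + z·y)·y = (1.72 + 1.1×0.31)×0.31 = 0.6389 m²
P = b + 2y√(1+z²) = 1.72 + 2×0.31×√(1+1.1²) = 2.642 m
R = A/P = 0.6389/2.642 = 0.2419 m
S = (Q·n / (1·A·R^(2/3)))² = (0.444×0.037 / (1×0.6389×0.3882))² = 0.004387

0.00439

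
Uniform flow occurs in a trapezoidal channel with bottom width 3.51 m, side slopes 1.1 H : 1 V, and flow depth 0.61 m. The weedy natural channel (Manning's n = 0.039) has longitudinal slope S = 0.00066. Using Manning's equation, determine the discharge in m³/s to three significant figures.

1.03 m³/s

A = (b + z·y)·y = (3.51 + 1.1×0.61)×0.61 = 2.550 m²
P = b + 2y√(1+z²) = 3.51 + 2×0.61×√(1+1.1²) = 5.324 m
R = A/P = 2.550/5.324 = 0.4791 m
Q = (1/n)·A·R^(2/3)·S^(1/2) = (1/0.039) × 2.550 × 0.4791^(2/3) × 0.00066^(1/2) = 1.029 m³/s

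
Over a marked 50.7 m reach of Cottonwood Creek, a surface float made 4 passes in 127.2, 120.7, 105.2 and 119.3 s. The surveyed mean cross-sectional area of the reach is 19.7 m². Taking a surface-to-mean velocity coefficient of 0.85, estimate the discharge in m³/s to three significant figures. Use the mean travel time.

t̄ = (127.2 + 120.7 + 105.2 + 119.3) / 4 = 118.1 s
v_surface = L / t̄ = 50.7 / 118.1 = 0.4293 m/s
v_mean = 0.85 × 0.4293 = 0.3649 m/s
Q = A × v_mean = 19.7 × 0.3649 = 7.189 m³/s

7.19 m³/s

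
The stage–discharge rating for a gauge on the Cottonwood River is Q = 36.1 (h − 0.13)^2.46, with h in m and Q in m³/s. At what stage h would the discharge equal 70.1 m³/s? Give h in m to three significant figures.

1.44 m

h − h₀ = (Q/C)^(1/b) = (70.1/36.1)^(1/2.46) = 1.310 m
h = 0.13 + 1.310 = 1.440 m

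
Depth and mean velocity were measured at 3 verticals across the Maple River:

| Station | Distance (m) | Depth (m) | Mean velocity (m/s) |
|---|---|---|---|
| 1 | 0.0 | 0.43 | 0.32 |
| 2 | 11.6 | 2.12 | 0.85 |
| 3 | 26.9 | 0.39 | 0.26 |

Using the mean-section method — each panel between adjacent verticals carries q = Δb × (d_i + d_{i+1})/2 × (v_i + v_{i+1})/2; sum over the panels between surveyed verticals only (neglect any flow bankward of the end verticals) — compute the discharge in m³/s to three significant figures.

Panel 1-2: Δb = 11.6 m, d̄ = (0.43+2.12)/2 = 1.275, v̄ = (0.32+0.85)/2 = 0.585 → q = 11.6×1.275×0.585 = 8.652 m³/s
Panel 2-3: Δb = 15.3 m, d̄ = (2.12+0.39)/2 = 1.255, v̄ = (0.85+0.26)/2 = 0.555 → q = 15.3×1.255×0.555 = 10.66 m³/s
Q = Σ q = 19.31 m³/s

19.3 m³/s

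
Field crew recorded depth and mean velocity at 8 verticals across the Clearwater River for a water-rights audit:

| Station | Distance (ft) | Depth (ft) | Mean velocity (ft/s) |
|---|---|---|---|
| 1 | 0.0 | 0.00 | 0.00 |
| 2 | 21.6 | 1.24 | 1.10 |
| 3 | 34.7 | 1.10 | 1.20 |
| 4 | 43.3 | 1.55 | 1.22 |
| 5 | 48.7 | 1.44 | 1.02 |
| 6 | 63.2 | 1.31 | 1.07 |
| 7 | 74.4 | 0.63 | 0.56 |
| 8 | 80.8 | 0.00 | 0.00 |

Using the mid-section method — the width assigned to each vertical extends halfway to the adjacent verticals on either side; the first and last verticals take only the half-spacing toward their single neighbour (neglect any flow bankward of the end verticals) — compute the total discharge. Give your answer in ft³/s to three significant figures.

w_2 = (34.7 − 0.0)/2 = 17.35 ft; q_2 = 1.10 × 1.24 × 17.35 = 23.67 ft³/s
w_3 = (43.3 − 21.6)/2 = 10.85 ft; q_3 = 1.20 × 1.10 × 10.85 = 14.32 ft³/s
w_4 = (48.7 − 34.7)/2 = 7 ft; q_4 = 1.22 × 1.55 × 7 = 13.24 ft³/s
w_5 = (63.2 − 43.3)/2 = 9.95 ft; q_5 = 1.02 × 1.44 × 9.95 = 14.61 ft³/s
w_6 = (74.4 − 48.7)/2 = 12.85 ft; q_6 = 1.07 × 1.31 × 12.85 = 18.01 ft³/s
w_7 = (80.8 − 63.2)/2 = 8.8 ft; q_7 = 0.56 × 0.63 × 8.8 = 3.105 ft³/s
Stations 1, 8 contribute zero (depth or velocity is 0).
Q = Σ qᵢ = 86.96 ft³/s

87.0 ft³/s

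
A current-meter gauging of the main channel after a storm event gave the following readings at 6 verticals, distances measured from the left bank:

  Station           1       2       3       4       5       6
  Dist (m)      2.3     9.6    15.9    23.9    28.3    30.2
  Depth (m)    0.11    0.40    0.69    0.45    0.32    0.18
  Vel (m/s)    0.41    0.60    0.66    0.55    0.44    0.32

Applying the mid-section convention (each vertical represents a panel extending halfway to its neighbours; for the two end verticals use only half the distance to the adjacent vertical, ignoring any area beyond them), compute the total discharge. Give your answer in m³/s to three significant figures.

7.09 m³/s

w_1 = (9.6 − 2.3)/2 = 3.65 m; q_1 = 0.41 × 0.11 × 3.65 = 0.1646 m³/s
w_2 = (15.9 − 2.3)/2 = 6.8 m; q_2 = 0.60 × 0.40 × 6.8 = 1.632 m³/s
w_3 = (23.9 − 9.6)/2 = 7.15 m; q_3 = 0.66 × 0.69 × 7.15 = 3.256 m³/s
w_4 = (28.3 − 15.9)/2 = 6.2 m; q_4 = 0.55 × 0.45 × 6.2 = 1.535 m³/s
w_5 = (30.2 − 23.9)/2 = 3.15 m; q_5 = 0.44 × 0.32 × 3.15 = 0.4435 m³/s
w_6 = (30.2 − 28.3)/2 = 0.95 m; q_6 = 0.32 × 0.18 × 0.95 = 0.05472 m³/s
Q = Σ qᵢ = 7.085 m³/s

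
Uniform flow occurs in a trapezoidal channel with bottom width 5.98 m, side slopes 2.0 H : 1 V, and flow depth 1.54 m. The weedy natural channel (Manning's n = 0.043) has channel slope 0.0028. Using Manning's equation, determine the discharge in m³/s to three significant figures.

A = (b + z·y)·y = (5.98 + 2.0×1.54)×1.54 = 13.95 m²
P = b + 2y√(1+z²) = 5.98 + 2×1.54×√(1+2.0²) = 12.87 m
R = A/P = 13.95/12.87 = 1.084 m
Q = (1/n)·A·R^(2/3)·S^(1/2) = (1/0.043) × 13.95 × 1.084^(2/3) × 0.0028^(1/2) = 18.12 m³/s

18.1 m³/s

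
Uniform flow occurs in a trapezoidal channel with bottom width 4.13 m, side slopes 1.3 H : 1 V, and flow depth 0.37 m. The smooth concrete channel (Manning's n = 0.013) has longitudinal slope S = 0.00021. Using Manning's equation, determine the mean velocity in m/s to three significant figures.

0.521 m/s

A = (b + z·y)·y = (4.13 + 1.3×0.37)×0.37 = 1.706 m²
P = b + 2y√(1+z²) = 4.13 + 2×0.37×√(1+1.3²) = 5.344 m
R = A/P = 1.706/5.344 = 0.3193 m
Q = (1/n)·A·R^(2/3)·S^(1/2) = (1/0.013) × 1.706 × 0.3193^(2/3) × 0.00021^(1/2) = 0.8884 m³/s
V = Q/A = 0.8884/1.706 = 0.5207 m/s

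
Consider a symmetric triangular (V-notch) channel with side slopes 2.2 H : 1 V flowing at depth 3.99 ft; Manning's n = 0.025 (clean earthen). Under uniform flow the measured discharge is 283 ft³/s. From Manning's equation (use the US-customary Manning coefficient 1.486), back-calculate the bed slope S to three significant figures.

0.00834

A = z·y² = 2.2×3.99² = 35.02 ft²
P = 2y√(1+z²) = 2×3.99×√(1+2.2²) = 19.28 ft
R = A/P = 35.02/19.28 = 1.816 ft
S = (Q·n / (1.486·A·R^(2/3)))² = (283×0.025 / (1.486×35.02×1.489))² = 0.008339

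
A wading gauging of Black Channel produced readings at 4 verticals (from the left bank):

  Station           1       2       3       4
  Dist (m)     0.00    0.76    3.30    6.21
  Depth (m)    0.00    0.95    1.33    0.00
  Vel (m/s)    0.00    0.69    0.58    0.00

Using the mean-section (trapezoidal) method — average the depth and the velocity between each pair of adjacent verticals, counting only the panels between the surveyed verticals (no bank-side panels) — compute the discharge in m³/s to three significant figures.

2.52 m³/s

Panel 1-2: Δb = 0.76 m, d̄ = (0.00+0.95)/2 = 0.475, v̄ = (0.00+0.69)/2 = 0.345 → q = 0.76×0.475×0.345 = 0.1245 m³/s
Panel 2-3: Δb = 2.54 m, d̄ = (0.95+1.33)/2 = 1.14, v̄ = (0.69+0.58)/2 = 0.635 → q = 2.54×1.14×0.635 = 1.839 m³/s
Panel 3-4: Δb = 2.91 m, d̄ = (1.33+0.00)/2 = 0.665, v̄ = (0.58+0.00)/2 = 0.29 → q = 2.91×0.665×0.29 = 0.5612 m³/s
Q = Σ q = 2.524 m³/s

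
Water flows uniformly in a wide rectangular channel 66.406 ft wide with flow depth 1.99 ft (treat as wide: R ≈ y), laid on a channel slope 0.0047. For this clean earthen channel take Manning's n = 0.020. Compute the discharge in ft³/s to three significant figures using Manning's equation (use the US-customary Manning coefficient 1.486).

A = b·y = 66.406 × 1.99 = 132.1 ft²
Wide channel: R ≈ y = 1.99 ft
Q = (1.486/n)·A·R^(2/3)·S^(1/2) = (1.486/0.020) × 132.1 × 1.990^(2/3) × 0.0047^(1/2) = 1065 ft³/s

1060 ft³/s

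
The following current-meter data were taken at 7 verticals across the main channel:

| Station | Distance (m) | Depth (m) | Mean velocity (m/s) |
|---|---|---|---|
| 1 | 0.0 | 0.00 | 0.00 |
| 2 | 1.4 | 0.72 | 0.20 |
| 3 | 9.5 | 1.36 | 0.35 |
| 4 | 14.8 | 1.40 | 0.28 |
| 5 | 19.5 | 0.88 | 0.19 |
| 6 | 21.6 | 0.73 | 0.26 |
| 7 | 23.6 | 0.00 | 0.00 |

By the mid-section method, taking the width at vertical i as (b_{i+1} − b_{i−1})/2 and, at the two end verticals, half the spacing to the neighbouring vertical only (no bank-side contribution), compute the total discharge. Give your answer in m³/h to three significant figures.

w_2 = (9.5 − 0.0)/2 = 4.75 m; q_2 = 0.20 × 0.72 × 4.75 = 0.6840 m³/s
w_3 = (14.8 − 1.4)/2 = 6.7 m; q_3 = 0.35 × 1.36 × 6.7 = 3.189 m³/s
w_4 = (19.5 − 9.5)/2 = 5 m; q_4 = 0.28 × 1.40 × 5 = 1.960 m³/s
w_5 = (21.6 − 14.8)/2 = 3.4 m; q_5 = 0.19 × 0.88 × 3.4 = 0.5685 m³/s
w_6 = (23.6 − 19.5)/2 = 2.05 m; q_6 = 0.26 × 0.73 × 2.05 = 0.3891 m³/s
Stations 1, 7 contribute zero (depth or velocity is 0).
Q = Σ qᵢ = 6.791 m³/s
= 6.791 × 3600 = 24450 m³/h

24400 m³/h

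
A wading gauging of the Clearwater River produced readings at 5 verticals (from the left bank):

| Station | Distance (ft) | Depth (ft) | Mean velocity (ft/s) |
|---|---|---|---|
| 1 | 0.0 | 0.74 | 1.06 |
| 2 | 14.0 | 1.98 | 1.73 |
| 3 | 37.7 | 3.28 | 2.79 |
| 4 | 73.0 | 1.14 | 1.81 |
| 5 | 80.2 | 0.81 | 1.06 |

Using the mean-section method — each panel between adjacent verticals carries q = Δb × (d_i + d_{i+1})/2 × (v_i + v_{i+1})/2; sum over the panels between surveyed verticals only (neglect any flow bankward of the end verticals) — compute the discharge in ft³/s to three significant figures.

Panel 1-2: Δb = 14 ft, d̄ = (0.74+1.98)/2 = 1.36, v̄ = (1.06+1.73)/2 = 1.395 → q = 14×1.36×1.395 = 26.56 ft³/s
Panel 2-3: Δb = 23.7 ft, d̄ = (1.98+3.28)/2 = 2.63, v̄ = (1.73+2.79)/2 = 2.26 → q = 23.7×2.63×2.26 = 140.9 ft³/s
Panel 3-4: Δb = 35.3 ft, d̄ = (3.28+1.14)/2 = 2.21, v̄ = (2.79+1.81)/2 = 2.3 → q = 35.3×2.21×2.3 = 179.4 ft³/s
Panel 4-5: Δb = 7.2 ft, d̄ = (1.14+0.81)/2 = 0.975, v̄ = (1.81+1.06)/2 = 1.435 → q = 7.2×0.975×1.435 = 10.07 ft³/s
Q = Σ q = 356.9 ft³/s

357 ft³/s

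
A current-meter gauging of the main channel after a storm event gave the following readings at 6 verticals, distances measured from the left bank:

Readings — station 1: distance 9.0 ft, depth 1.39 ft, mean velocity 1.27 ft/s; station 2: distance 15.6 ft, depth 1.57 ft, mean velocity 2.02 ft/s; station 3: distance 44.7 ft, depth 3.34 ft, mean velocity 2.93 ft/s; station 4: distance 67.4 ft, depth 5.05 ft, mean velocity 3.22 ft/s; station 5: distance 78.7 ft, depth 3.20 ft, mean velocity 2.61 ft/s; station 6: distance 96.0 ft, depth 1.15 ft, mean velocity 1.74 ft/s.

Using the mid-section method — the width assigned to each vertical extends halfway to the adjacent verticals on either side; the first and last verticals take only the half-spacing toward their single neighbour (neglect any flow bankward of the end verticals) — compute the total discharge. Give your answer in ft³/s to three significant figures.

w_1 = (15.6 − 9.0)/2 = 3.3 ft; q_1 = 1.27 × 1.39 × 3.3 = 5.825 ft³/s
w_2 = (44.7 − 9.0)/2 = 17.85 ft; q_2 = 2.02 × 1.57 × 17.85 = 56.61 ft³/s
w_3 = (67.4 − 15.6)/2 = 25.9 ft; q_3 = 2.93 × 3.34 × 25.9 = 253.5 ft³/s
w_4 = (78.7 − 44.7)/2 = 17 ft; q_4 = 3.22 × 5.05 × 17 = 276.4 ft³/s
w_5 = (96.0 − 67.4)/2 = 14.3 ft; q_5 = 2.61 × 3.20 × 14.3 = 119.4 ft³/s
w_6 = (96.0 − 78.7)/2 = 8.65 ft; q_6 = 1.74 × 1.15 × 8.65 = 17.31 ft³/s
Q = Σ qᵢ = 729.1 ft³/s

729 ft³/s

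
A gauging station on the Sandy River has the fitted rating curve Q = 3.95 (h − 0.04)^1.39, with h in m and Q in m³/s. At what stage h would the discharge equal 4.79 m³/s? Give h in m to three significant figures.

1.19 m

h − h₀ = (Q/C)^(1/b) = (4.79/3.95)^(1/1.39) = 1.149 m
h = 0.04 + 1.149 = 1.189 m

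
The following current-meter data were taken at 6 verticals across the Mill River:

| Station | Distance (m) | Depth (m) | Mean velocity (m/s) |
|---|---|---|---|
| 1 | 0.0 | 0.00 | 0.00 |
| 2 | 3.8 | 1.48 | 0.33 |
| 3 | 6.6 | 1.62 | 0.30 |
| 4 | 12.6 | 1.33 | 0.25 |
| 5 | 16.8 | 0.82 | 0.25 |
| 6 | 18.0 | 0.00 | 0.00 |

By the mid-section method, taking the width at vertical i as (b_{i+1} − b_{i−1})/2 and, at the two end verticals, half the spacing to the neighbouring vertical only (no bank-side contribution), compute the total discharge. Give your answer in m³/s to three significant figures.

w_2 = (6.6 − 0.0)/2 = 3.3 m; q_2 = 0.33 × 1.48 × 3.3 = 1.612 m³/s
w_3 = (12.6 − 3.8)/2 = 4.4 m; q_3 = 0.30 × 1.62 × 4.4 = 2.138 m³/s
w_4 = (16.8 − 6.6)/2 = 5.1 m; q_4 = 0.25 × 1.33 × 5.1 = 1.696 m³/s
w_5 = (18.0 − 12.6)/2 = 2.7 m; q_5 = 0.25 × 0.82 × 2.7 = 0.5535 m³/s
Stations 1, 6 contribute zero (depth or velocity is 0).
Q = Σ qᵢ = 5.999 m³/s

6.00 m³/s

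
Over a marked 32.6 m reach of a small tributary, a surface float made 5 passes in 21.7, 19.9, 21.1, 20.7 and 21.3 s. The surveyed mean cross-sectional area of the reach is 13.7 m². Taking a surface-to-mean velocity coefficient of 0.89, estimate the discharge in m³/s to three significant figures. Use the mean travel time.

t̄ = (21.7 + 19.9 + 21.1 + 20.7 + 21.3) / 5 = 20.94 s
v_surface = L / t̄ = 32.6 / 20.94 = 1.557 m/s
v_mean = 0.89 × 1.557 = 1.386 m/s
Q = A × v_mean = 13.7 × 1.386 = 18.98 m³/s

19.0 m³/s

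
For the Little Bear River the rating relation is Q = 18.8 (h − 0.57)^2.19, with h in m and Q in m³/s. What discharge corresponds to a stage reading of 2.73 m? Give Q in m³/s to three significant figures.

102 m³/s

Q = 18.8 × (2.73 − 0.57)^2.19 = 18.8 × 2.16^2.19 = 101.5 m³/s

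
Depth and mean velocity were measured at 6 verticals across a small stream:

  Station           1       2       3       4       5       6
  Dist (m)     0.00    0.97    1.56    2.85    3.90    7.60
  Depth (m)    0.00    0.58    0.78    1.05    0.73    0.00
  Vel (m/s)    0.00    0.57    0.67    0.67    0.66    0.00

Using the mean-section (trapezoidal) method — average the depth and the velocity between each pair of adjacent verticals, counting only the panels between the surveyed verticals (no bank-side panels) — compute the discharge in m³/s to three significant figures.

2.19 m³/s

Panel 1-2: Δb = 0.97 m, d̄ = (0.00+0.58)/2 = 0.29, v̄ = (0.00+0.57)/2 = 0.285 → q = 0.97×0.29×0.285 = 0.08017 m³/s
Panel 2-3: Δb = 0.59 m, d̄ = (0.58+0.78)/2 = 0.68, v̄ = (0.57+0.67)/2 = 0.62 → q = 0.59×0.68×0.62 = 0.2487 m³/s
Panel 3-4: Δb = 1.29 m, d̄ = (0.78+1.05)/2 = 0.915, v̄ = (0.67+0.67)/2 = 0.67 → q = 1.29×0.915×0.67 = 0.7908 m³/s
Panel 4-5: Δb = 1.05 m, d̄ = (1.05+0.73)/2 = 0.89, v̄ = (0.67+0.66)/2 = 0.665 → q = 1.05×0.89×0.665 = 0.6214 m³/s
Panel 5-6: Δb = 3.7 m, d̄ = (0.73+0.00)/2 = 0.365, v̄ = (0.66+0.00)/2 = 0.33 → q = 3.7×0.365×0.33 = 0.4457 m³/s
Q = Σ q = 2.187 m³/s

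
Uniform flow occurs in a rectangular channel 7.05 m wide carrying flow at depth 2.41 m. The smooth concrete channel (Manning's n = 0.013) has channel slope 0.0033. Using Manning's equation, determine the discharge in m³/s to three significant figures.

A = b·y = 7.05 × 2.41 = 16.99 m²
P = b + 2y = 7.05 + 2×2.41 = 11.87 m
R = A/P = 16.99/11.87 = 1.431 m
Q = (1/n)·A·R^(2/3)·S^(1/2) = (1/0.013) × 16.99 × 1.431^(2/3) × 0.0033^(1/2) = 95.36 m³/s

95.4 m³/s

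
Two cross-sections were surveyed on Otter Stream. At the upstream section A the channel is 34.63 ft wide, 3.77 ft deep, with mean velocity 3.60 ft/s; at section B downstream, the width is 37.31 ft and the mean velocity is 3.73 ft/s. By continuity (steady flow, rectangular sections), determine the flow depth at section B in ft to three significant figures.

Q = A₁V₁ = (34.63×3.77) × 3.60 = 470.0 ft³/s
d₂ = Q/(b₂ V₂) = 470.0/(37.31×3.73) = 3.377 ft

3.38 ft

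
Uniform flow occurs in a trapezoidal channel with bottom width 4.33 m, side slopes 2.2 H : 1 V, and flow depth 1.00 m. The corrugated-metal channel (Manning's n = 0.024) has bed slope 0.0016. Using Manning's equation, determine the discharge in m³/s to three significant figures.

8.68 m³/s

A = (b + z·y)·y = (4.33 + 2.2×1.00)×1.00 = 6.530 m²
P = b + 2y√(1+z²) = 4.33 + 2×1.00×√(1+2.2²) = 9.163 m
R = A/P = 6.530/9.163 = 0.7126 m
Q = (1/n)·A·R^(2/3)·S^(1/2) = (1/0.024) × 6.530 × 0.7126^(2/3) × 0.0016^(1/2) = 8.683 m³/s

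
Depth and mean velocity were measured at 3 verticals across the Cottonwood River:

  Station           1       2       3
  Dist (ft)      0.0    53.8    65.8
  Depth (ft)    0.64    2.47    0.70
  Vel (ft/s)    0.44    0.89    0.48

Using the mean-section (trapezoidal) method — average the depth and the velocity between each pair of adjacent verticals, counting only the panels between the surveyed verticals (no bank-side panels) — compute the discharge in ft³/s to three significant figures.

68.7 ft³/s

Panel 1-2: Δb = 53.8 ft, d̄ = (0.64+2.47)/2 = 1.555, v̄ = (0.44+0.89)/2 = 0.665 → q = 53.8×1.555×0.665 = 55.63 ft³/s
Panel 2-3: Δb = 12 ft, d̄ = (2.47+0.70)/2 = 1.585, v̄ = (0.89+0.48)/2 = 0.685 → q = 12×1.585×0.685 = 13.03 ft³/s
Q = Σ q = 68.66 ft³/s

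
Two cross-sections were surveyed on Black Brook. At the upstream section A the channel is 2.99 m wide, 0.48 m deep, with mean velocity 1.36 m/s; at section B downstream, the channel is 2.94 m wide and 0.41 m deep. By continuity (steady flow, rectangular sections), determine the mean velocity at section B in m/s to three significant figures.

1.62 m/s

Q = A₁V₁ = (2.99×0.48) × 1.36 = 1.952 m³/s
A₂ = 2.94 × 0.41 = 1.205 m²
V₂ = Q/A₂ = 1.952/1.205 = 1.619 m/s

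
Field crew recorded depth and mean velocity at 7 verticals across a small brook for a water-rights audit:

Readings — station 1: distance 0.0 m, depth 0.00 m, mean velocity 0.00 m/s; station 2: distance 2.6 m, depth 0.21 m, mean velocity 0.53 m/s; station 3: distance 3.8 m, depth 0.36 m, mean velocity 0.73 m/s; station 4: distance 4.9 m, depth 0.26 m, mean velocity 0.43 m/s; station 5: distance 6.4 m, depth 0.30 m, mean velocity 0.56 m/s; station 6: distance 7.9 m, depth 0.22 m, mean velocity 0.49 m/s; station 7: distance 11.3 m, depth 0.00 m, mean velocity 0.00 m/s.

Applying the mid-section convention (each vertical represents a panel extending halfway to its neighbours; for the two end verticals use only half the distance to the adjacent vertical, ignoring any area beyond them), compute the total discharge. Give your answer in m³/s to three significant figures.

1.18 m³/s

w_2 = (3.8 − 0.0)/2 = 1.9 m; q_2 = 0.53 × 0.21 × 1.9 = 0.2115 m³/s
w_3 = (4.9 − 2.6)/2 = 1.15 m; q_3 = 0.73 × 0.36 × 1.15 = 0.3022 m³/s
w_4 = (6.4 − 3.8)/2 = 1.3 m; q_4 = 0.43 × 0.26 × 1.3 = 0.1453 m³/s
w_5 = (7.9 − 4.9)/2 = 1.5 m; q_5 = 0.56 × 0.30 × 1.5 = 0.2520 m³/s
w_6 = (11.3 − 6.4)/2 = 2.45 m; q_6 = 0.49 × 0.22 × 2.45 = 0.2641 m³/s
Stations 1, 7 contribute zero (depth or velocity is 0).
Q = Σ qᵢ = 1.175 m³/s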